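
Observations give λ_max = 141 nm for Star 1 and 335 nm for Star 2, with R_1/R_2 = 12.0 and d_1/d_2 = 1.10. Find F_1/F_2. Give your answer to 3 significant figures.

3.79×10^3

Wien's law: T_1/T_2 = λ_2/λ_1 = 335/141 = 2.376.
L_1/L_2 = (R_1/R_2)²(T_1/T_2)⁴ = (12.0)²(2.376)⁴ = 4588.
F_1/F_2 = (L_1/L_2)/(d_1/d_2)² = 4588/(1.10)² = 3792.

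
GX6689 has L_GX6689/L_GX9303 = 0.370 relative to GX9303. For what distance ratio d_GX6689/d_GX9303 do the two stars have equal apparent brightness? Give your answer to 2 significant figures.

Equal flux requires L_GX6689/d_GX6689² = L_GX9303/d_GX9303², so d_GX6689/d_GX9303 = √(L_GX6689/L_GX9303)
= √(0.370) = 0.6083.

0.61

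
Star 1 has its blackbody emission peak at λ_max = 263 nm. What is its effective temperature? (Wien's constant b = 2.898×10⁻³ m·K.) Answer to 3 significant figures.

1.10×10^4 K

T = b/λ_max = 2.898×10⁻³ / (263×10⁻⁹) = 1.102×10^4 K.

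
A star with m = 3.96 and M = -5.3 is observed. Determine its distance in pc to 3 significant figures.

m − M = 5 log₁₀(d/10 pc)
3.96 − (-5.3) = 9.26 = 5 log₁₀(d/10)
d = 10 × 10^(9.26/5) = 10 × 10^1.852 = 711.2 pc.

711 pc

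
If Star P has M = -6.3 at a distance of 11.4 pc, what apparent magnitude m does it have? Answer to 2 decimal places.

-6.02

m = M + 5 log₁₀(d/10 pc) = -6.3 + 5 log₁₀(11.4/10)
  = -6.3 + 5 × 0.057 = -6.3 + 0.28 = -6.02.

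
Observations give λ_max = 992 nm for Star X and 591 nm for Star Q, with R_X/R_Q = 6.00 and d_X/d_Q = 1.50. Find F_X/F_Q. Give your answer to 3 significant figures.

2.02

Wien's law: T_X/T_Q = λ_Q/λ_X = 591/992 = 0.5958.
L_X/L_Q = (R_X/R_Q)²(T_X/T_Q)⁴ = (6.00)²(0.5958)⁴ = 4.535.
F_X/F_Q = (L_X/L_Q)/(d_X/d_Q)² = 4.535/(1.50)² = 2.016.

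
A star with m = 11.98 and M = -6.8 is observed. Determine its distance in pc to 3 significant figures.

5.70×10^4 pc

m − M = 5 log₁₀(d/10 pc)
11.98 − (-6.8) = 18.78 = 5 log₁₀(d/10)
d = 10 × 10^(18.78/5) = 10 × 10^3.756 = 5.702×10^4 pc.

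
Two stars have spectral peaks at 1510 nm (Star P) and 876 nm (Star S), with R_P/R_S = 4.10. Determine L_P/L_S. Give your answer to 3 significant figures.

1.90

Wien's law gives T ∝ 1/λ_max, so T_P/T_S = λ_S/λ_P = 876/1510 = 0.5801.
Then L ∝ R²T⁴ gives L_P/L_S = (4.10)² × (0.5801)⁴ = 16.81 × 0.1133 = 1.904.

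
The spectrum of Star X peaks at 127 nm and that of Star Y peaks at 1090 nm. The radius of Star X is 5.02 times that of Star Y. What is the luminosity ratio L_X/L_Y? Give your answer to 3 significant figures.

1.37×10^5

Wien's law gives T ∝ 1/λ_max, so T_X/T_Y = λ_Y/λ_X = 1090/127 = 8.583.
Then L ∝ R²T⁴ gives L_X/L_Y = (5.02)² × (8.583)⁴ = 25.20 × 5426 = 1.367×10^5.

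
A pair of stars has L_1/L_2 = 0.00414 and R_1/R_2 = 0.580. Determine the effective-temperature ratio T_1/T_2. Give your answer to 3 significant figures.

0.333

L ∝ R²T⁴ gives T ∝ (L/R²)^(1/4), so
T_1/T_2 = (0.00414 / 0.580²)^(1/4) = (0.01231)^(1/4) = 0.3331.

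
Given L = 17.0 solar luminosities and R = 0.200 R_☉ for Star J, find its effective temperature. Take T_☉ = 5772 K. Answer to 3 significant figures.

T/T_☉ = (L/L_☉)^(1/4) / (R/R_☉)^(1/2)
T = 5772 × (17.0)^(1/4) / √(0.200) = 5772 × 2.031 / 0.4472 = 2.621×10^4 K.

2.62×10^4 K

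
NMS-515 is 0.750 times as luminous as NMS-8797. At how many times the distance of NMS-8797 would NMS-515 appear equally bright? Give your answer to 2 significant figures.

0.87

Equal flux requires L_NMS-515/d_NMS-515² = L_NMS-8797/d_NMS-8797², so d_NMS-515/d_NMS-8797 = √(L_NMS-515/L_NMS-8797)
= √(0.750) = 0.8660.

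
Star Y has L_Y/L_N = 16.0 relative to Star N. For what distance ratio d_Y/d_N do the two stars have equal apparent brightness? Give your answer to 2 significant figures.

Equal flux requires L_Y/d_Y² = L_N/d_N², so d_Y/d_N = √(L_Y/L_N)
= √(16.0) = 4.000.

4.0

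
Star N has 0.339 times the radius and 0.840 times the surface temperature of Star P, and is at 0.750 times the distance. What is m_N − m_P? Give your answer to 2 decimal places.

2.48

L_N/L_P = (0.339)²(0.840)⁴ = 0.05722.
F_N/F_P = (L_N/L_P)/(d_N/d_P)² = 0.05722/0.5625 = 0.1017.
m_N − m_P = −2.5 log₁₀(0.1017) = 2.48.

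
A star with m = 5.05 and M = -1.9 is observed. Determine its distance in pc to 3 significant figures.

245 pc

m − M = 5 log₁₀(d/10 pc)
5.05 − (-1.9) = 6.95 = 5 log₁₀(d/10)
d = 10 × 10^(6.95/5) = 10 × 10^1.390 = 245.5 pc.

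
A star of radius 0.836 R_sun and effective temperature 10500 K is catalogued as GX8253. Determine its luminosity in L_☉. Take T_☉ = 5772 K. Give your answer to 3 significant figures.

L/L_☉ = (R/R_☉)² (T/T_☉)⁴ = (0.836)² × (10500/5772)⁴
       = 0.6989 × (1.819)⁴ = 0.6989 × 10.95 = 7.654.

7.65 L_☉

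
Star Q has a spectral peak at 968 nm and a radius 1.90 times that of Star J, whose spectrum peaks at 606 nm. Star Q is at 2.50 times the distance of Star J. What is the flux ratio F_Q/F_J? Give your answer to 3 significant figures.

0.0887

Wien's law: T_Q/T_J = λ_J/λ_Q = 606/968 = 0.6260.
L_Q/L_J = (R_Q/R_J)²(T_Q/T_J)⁴ = (1.90)²(0.6260)⁴ = 0.5545.
F_Q/F_J = (L_Q/L_J)/(d_Q/d_J)² = 0.5545/(2.50)² = 0.08872.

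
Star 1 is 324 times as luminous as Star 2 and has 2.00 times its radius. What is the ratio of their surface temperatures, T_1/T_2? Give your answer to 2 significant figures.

3.0

L ∝ R²T⁴ gives T ∝ (L/R²)^(1/4), so
T_1/T_2 = (324 / 2.00²)^(1/4) = (81.00)^(1/4) = 3.000.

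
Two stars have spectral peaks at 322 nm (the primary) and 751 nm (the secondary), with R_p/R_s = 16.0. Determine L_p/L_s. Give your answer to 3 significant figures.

Wien's law gives T ∝ 1/λ_max, so T_p/T_s = λ_s/λ_p = 751/322 = 2.332.
Then L ∝ R²T⁴ gives L_p/L_s = (16.0)² × (2.332)⁴ = 256.0 × 29.59 = 7575.

7.57×10^3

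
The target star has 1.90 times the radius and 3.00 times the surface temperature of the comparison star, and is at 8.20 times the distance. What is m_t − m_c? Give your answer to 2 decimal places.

L_t/L_c = (1.90)²(3.00)⁴ = 292.4.
F_t/F_c = (L_t/L_c)/(d_t/d_c)² = 292.4/67.24 = 4.349.
m_t − m_c = −2.5 log₁₀(4.349) = -1.60.

-1.60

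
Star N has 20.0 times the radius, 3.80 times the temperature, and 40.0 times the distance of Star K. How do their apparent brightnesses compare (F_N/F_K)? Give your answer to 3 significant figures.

52.1

L_N/L_K = (R_N/R_K)²(T_N/T_K)⁴ = (20.0)² × (3.80)⁴ = 8.341×10^4.
F_N/F_K = (L_N/L_K)/(d_N/d_K)² = 8.341×10^4 / (40.0)² = 52.13.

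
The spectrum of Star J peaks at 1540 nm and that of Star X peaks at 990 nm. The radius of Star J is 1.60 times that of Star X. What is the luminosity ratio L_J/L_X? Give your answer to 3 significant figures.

0.437

Wien's law gives T ∝ 1/λ_max, so T_J/T_X = λ_X/λ_J = 990/1540 = 0.6429.
Then L ∝ R²T⁴ gives L_J/L_X = (1.60)² × (0.6429)⁴ = 2.560 × 0.1708 = 0.4372.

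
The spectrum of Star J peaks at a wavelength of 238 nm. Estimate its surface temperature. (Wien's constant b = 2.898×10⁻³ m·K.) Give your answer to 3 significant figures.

1.22×10^4 K

T = b/λ_max = 2.898×10⁻³ / (238×10⁻⁹) = 1.218×10^4 K.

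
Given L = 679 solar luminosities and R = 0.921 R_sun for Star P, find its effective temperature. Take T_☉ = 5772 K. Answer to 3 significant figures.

3.07×10^4 K

T/T_☉ = (L/L_☉)^(1/4) / (R/R_☉)^(1/2)
T = 5772 × (679)^(1/4) / √(0.921) = 5772 × 5.105 / 0.9597 = 3.070×10^4 K.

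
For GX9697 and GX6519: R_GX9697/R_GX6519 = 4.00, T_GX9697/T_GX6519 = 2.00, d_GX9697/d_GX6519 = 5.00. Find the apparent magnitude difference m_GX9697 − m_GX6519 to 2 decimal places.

-2.53

L_GX9697/L_GX6519 = (4.00)²(2.00)⁴ = 256.0.
F_GX9697/F_GX6519 = (L_GX9697/L_GX6519)/(d_GX9697/d_GX6519)² = 256.0/25.00 = 10.24.
m_GX9697 − m_GX6519 = −2.5 log₁₀(10.24) = -2.53.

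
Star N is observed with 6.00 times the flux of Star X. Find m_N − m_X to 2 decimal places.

m_N − m_X = −2.5 log₁₀(F_N/F_X) = −2.5 log₁₀(6.00) = −2.5 × (0.778) = -1.945.

-1.95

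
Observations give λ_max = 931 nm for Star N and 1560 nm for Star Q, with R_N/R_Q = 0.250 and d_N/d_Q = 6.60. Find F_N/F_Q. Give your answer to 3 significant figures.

Wien's law: T_N/T_Q = λ_Q/λ_N = 1560/931 = 1.676.
L_N/L_Q = (R_N/R_Q)²(T_N/T_Q)⁴ = (0.250)²(1.676)⁴ = 0.4927.
F_N/F_Q = (L_N/L_Q)/(d_N/d_Q)² = 0.4927/(6.60)² = 0.01131.

0.0113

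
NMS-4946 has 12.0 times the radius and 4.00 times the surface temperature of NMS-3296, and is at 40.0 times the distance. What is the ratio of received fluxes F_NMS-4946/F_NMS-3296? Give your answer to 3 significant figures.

L_NMS-4946/L_NMS-3296 = (R_NMS-4946/R_NMS-3296)²(T_NMS-4946/T_NMS-3296)⁴ = (12.0)² × (4.00)⁴ = 3.686×10^4.
F_NMS-4946/F_NMS-3296 = (L_NMS-4946/L_NMS-3296)/(d_NMS-4946/d_NMS-3296)² = 3.686×10^4 / (40.0)² = 23.04.

23.0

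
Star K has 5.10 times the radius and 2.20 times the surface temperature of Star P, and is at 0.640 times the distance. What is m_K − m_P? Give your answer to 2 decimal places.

L_K/L_P = (5.10)²(2.20)⁴ = 609.3.
F_K/F_P = (L_K/L_P)/(d_K/d_P)² = 609.3/0.4096 = 1488.
m_K − m_P = −2.5 log₁₀(1488) = -7.93.

-7.93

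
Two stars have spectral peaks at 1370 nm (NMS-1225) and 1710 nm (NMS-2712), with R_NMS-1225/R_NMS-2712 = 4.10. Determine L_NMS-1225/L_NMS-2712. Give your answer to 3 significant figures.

Wien's law gives T ∝ 1/λ_max, so T_NMS-1225/T_NMS-2712 = λ_NMS-2712/λ_NMS-1225 = 1710/1370 = 1.248.
Then L ∝ R²T⁴ gives L_NMS-1225/L_NMS-2712 = (4.10)² × (1.248)⁴ = 16.81 × 2.427 = 40.80.

40.8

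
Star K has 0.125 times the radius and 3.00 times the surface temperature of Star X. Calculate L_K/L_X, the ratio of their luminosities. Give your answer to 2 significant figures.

1.3

From the Stefan–Boltzmann law, L ∝ R²T⁴, so
L_K/L_X = (R_K/R_X)² (T_K/T_X)⁴ = (0.125)² × (3.00)⁴ = 0.01562 × 81.00 = 1.266.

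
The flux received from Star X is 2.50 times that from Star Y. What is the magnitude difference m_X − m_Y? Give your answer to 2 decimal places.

m_X − m_Y = −2.5 log₁₀(F_X/F_Y) = −2.5 log₁₀(2.50) = −2.5 × (0.398) = -0.995.

-0.99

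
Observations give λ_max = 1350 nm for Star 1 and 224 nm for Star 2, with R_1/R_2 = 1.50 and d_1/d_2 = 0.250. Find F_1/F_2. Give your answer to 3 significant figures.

0.0273

Wien's law: T_1/T_2 = λ_2/λ_1 = 224/1350 = 0.1659.
L_1/L_2 = (R_1/R_2)²(T_1/T_2)⁴ = (1.50)²(0.1659)⁴ = 0.001705.
F_1/F_2 = (L_1/L_2)/(d_1/d_2)² = 0.001705/(0.250)² = 0.02729.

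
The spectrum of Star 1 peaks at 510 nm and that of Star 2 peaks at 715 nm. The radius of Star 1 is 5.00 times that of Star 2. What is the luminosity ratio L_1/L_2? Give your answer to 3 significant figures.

Wien's law gives T ∝ 1/λ_max, so T_1/T_2 = λ_2/λ_1 = 715/510 = 1.402.
Then L ∝ R²T⁴ gives L_1/L_2 = (5.00)² × (1.402)⁴ = 25.00 × 3.863 = 96.58.

96.6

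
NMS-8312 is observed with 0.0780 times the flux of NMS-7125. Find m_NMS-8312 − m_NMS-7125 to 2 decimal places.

2.77

m_NMS-8312 − m_NMS-7125 = −2.5 log₁₀(F_NMS-8312/F_NMS-7125) = −2.5 log₁₀(0.0780) = −2.5 × (-1.108) = 2.770.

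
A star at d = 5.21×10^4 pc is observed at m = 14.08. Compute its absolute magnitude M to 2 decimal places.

-4.50

M = m − 5 log₁₀(d/10 pc) = 14.08 − 5 log₁₀(5.21×10^4/10)
  = 14.08 − 5 × 3.717 = 14.08 − 18.58 = -4.50.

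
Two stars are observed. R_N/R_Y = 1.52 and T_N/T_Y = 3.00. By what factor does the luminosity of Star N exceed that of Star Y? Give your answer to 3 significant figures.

187

From the Stefan–Boltzmann law, L ∝ R²T⁴, so
L_N/L_Y = (R_N/R_Y)² (T_N/T_Y)⁴ = (1.52)² × (3.00)⁴ = 2.310 × 81.00 = 187.1.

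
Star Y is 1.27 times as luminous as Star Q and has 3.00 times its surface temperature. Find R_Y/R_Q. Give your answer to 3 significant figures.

L ∝ R²T⁴ gives R ∝ √L / T², so
R_Y/R_Q = √(1.27) / (3.00)² = 1.127 / 9.000 = 0.1252.

0.125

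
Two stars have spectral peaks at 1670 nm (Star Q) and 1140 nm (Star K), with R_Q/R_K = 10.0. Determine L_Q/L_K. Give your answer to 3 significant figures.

21.7

Wien's law gives T ∝ 1/λ_max, so T_Q/T_K = λ_K/λ_Q = 1140/1670 = 0.6826.
Then L ∝ R²T⁴ gives L_Q/L_K = (10.0)² × (0.6826)⁴ = 100.0 × 0.2171 = 21.71.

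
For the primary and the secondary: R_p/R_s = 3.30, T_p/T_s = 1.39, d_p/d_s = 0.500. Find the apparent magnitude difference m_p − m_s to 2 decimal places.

-5.53

L_p/L_s = (3.30)²(1.39)⁴ = 40.65.
F_p/F_s = (L_p/L_s)/(d_p/d_s)² = 40.65/0.2500 = 162.6.
m_p − m_s = −2.5 log₁₀(162.6) = -5.53.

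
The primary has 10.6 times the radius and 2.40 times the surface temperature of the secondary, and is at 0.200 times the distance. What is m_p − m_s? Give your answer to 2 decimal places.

-12.42

L_p/L_s = (10.6)²(2.40)⁴ = 3728.
F_p/F_s = (L_p/L_s)/(d_p/d_s)² = 3728/0.04000 = 9.320×10^4.
m_p − m_s = −2.5 log₁₀(9.320×10^4) = -12.42.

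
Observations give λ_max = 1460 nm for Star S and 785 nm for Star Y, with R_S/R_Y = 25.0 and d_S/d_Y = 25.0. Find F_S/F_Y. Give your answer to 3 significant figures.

0.0836

Wien's law: T_S/T_Y = λ_Y/λ_S = 785/1460 = 0.5377.
L_S/L_Y = (R_S/R_Y)²(T_S/T_Y)⁴ = (25.0)²(0.5377)⁴ = 52.23.
F_S/F_Y = (L_S/L_Y)/(d_S/d_Y)² = 52.23/(25.0)² = 0.08357.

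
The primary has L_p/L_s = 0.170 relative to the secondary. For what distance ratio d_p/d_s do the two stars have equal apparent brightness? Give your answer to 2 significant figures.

Equal flux requires L_p/d_p² = L_s/d_s², so d_p/d_s = √(L_p/L_s)
= √(0.170) = 0.4123.

0.41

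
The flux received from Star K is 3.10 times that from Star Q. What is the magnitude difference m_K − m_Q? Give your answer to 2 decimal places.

-1.23

m_K − m_Q = −2.5 log₁₀(F_K/F_Q) = −2.5 log₁₀(3.10) = −2.5 × (0.491) = -1.228.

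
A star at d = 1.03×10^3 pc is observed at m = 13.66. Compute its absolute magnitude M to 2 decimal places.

3.60

M = m − 5 log₁₀(d/10 pc) = 13.66 − 5 log₁₀(1.03×10^3/10)
  = 13.66 − 5 × 2.013 = 13.66 − 10.06 = 3.60.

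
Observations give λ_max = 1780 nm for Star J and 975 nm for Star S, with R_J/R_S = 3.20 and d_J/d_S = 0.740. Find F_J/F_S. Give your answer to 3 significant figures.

1.68

Wien's law: T_J/T_S = λ_S/λ_J = 975/1780 = 0.5478.
L_J/L_S = (R_J/R_S)²(T_J/T_S)⁴ = (3.20)²(0.5478)⁴ = 0.9218.
F_J/F_S = (L_J/L_S)/(d_J/d_S)² = 0.9218/(0.740)² = 1.683.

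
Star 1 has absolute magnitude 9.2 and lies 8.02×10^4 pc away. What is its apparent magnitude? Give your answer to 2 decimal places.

m = M + 5 log₁₀(d/10 pc) = 9.2 + 5 log₁₀(8.02×10^4/10)
  = 9.2 + 5 × 3.904 = 9.2 + 19.52 = 28.72.

28.72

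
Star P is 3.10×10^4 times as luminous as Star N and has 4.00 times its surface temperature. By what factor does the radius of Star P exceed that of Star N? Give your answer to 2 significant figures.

L ∝ R²T⁴ gives R ∝ √L / T², so
R_P/R_N = √(3.10×10^4) / (4.00)² = 176.1 / 16.00 = 11.00.

11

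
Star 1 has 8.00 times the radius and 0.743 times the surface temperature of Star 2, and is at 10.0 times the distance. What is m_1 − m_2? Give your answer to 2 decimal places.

1.77

L_1/L_2 = (8.00)²(0.743)⁴ = 19.50.
F_1/F_2 = (L_1/L_2)/(d_1/d_2)² = 19.50/100.0 = 0.1950.
m_1 − m_2 = −2.5 log₁₀(0.1950) = 1.77.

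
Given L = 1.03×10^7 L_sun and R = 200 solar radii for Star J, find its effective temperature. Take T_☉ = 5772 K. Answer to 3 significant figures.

2.31×10^4 K

T/T_☉ = (L/L_☉)^(1/4) / (R/R_☉)^(1/2)
T = 5772 × (1.03×10^7)^(1/4) / √(200) = 5772 × 56.65 / 14.14 = 2.312×10^4 K.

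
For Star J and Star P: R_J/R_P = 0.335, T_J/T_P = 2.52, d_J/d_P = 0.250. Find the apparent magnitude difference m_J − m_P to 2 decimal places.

-4.65

L_J/L_P = (0.335)²(2.52)⁴ = 4.526.
F_J/F_P = (L_J/L_P)/(d_J/d_P)² = 4.526/0.06250 = 72.41.
m_J − m_P = −2.5 log₁₀(72.41) = -4.65.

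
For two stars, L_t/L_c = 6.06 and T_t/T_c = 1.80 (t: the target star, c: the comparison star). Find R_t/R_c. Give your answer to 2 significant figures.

L ∝ R²T⁴ gives R ∝ √L / T², so
R_t/R_c = √(6.06) / (1.80)² = 2.462 / 3.240 = 0.7598.

0.76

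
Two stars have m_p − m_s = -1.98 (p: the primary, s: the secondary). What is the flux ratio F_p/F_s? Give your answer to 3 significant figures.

F_p/F_s = 10^(−(m_p − m_s)/2.5) = 10^(1.98/2.5) = 10^0.792 = 6.194.

6.19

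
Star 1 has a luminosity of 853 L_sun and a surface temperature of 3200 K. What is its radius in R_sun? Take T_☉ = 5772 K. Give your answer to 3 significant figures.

R/R_☉ = √(L/L_☉) / (T/T_☉)² = √(853) / (0.5544)²
       = 29.21 / 0.3074 = 95.02.

95.0 R_sun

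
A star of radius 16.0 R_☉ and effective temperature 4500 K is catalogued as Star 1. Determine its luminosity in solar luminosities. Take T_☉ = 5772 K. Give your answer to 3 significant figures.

L/L_☉ = (R/R_☉)² (T/T_☉)⁴ = (16.0)² × (4500/5772)⁴
       = 256.0 × (0.7796)⁴ = 256.0 × 0.3694 = 94.58.

94.6 solar luminosities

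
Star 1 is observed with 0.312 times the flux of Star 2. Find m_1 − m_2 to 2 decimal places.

1.26

m_1 − m_2 = −2.5 log₁₀(F_1/F_2) = −2.5 log₁₀(0.312) = −2.5 × (-0.506) = 1.265.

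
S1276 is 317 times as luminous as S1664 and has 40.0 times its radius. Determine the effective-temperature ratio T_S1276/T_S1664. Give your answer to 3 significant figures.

0.667

L ∝ R²T⁴ gives T ∝ (L/R²)^(1/4), so
T_S1276/T_S1664 = (317 / 40.0²)^(1/4) = (0.1981)^(1/4) = 0.6672.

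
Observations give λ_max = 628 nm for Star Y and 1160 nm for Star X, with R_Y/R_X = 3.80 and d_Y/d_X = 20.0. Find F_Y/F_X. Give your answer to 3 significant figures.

Wien's law: T_Y/T_X = λ_X/λ_Y = 1160/628 = 1.847.
L_Y/L_X = (R_Y/R_X)²(T_Y/T_X)⁴ = (3.80)²(1.847)⁴ = 168.1.
F_Y/F_X = (L_Y/L_X)/(d_Y/d_X)² = 168.1/(20.0)² = 0.4202.

0.420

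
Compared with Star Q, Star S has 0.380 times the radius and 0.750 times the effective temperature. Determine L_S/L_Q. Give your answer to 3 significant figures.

From the Stefan–Boltzmann law, L ∝ R²T⁴, so
L_S/L_Q = (R_S/R_Q)² (T_S/T_Q)⁴ = (0.380)² × (0.750)⁴ = 0.1444 × 0.3164 = 0.04569.

0.0457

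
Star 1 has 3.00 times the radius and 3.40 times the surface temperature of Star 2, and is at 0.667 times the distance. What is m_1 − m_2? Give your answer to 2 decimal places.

-8.58

L_1/L_2 = (3.00)²(3.40)⁴ = 1203.
F_1/F_2 = (L_1/L_2)/(d_1/d_2)² = 1203/0.4449 = 2703.
m_1 − m_2 = −2.5 log₁₀(2703) = -8.58.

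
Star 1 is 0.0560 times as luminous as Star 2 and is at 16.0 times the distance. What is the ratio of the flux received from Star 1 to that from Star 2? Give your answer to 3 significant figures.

2.19×10^-4

F = L/(4πd²), so F_1/F_2 = (L_1/L_2) / (d_1/d_2)²
= 0.0560 / (16.0)² = 0.0560 / 256.0 = 2.188×10^-4.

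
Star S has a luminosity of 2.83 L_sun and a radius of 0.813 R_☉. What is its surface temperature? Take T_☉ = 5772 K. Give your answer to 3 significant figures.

8.30×10^3 K

T/T_☉ = (L/L_☉)^(1/4) / (R/R_☉)^(1/2)
T = 5772 × (2.83)^(1/4) / √(0.813) = 5772 × 1.297 / 0.9017 = 8303 K.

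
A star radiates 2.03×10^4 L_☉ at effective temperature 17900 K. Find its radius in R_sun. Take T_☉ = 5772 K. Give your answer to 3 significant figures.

R/R_☉ = √(L/L_☉) / (T/T_☉)² = √(2.03×10^4) / (3.101)²
       = 142.5 / 9.617 = 14.81.

14.8 R_sun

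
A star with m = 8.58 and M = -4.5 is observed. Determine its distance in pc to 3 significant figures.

4.13×10^3 pc

m − M = 5 log₁₀(d/10 pc)
8.58 − (-4.5) = 13.08 = 5 log₁₀(d/10)
d = 10 × 10^(13.08/5) = 10 × 10^2.616 = 4130 pc.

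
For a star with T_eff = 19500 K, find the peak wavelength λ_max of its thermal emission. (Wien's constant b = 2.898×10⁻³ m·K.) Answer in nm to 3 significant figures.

λ_max = b/T = 2.898×10⁻³ / 19500 = 1.49×10^-7 m = 148.6 nm.

149 nm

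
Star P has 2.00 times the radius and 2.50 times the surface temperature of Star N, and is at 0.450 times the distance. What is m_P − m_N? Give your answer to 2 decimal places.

L_P/L_N = (2.00)²(2.50)⁴ = 156.2.
F_P/F_N = (L_P/L_N)/(d_P/d_N)² = 156.2/0.2025 = 771.6.
m_P − m_N = −2.5 log₁₀(771.6) = -7.22.

-7.22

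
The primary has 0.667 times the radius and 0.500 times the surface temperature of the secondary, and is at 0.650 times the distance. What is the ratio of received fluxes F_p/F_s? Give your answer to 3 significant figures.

L_p/L_s = (R_p/R_s)²(T_p/T_s)⁴ = (0.667)² × (0.500)⁴ = 0.02781.
F_p/F_s = (L_p/L_s)/(d_p/d_s)² = 0.02781 / (0.650)² = 0.06581.

0.0658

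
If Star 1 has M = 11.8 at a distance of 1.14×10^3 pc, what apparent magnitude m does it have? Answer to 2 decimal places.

22.08

m = M + 5 log₁₀(d/10 pc) = 11.8 + 5 log₁₀(1.14×10^3/10)
  = 11.8 + 5 × 2.057 = 11.8 + 10.28 = 22.08.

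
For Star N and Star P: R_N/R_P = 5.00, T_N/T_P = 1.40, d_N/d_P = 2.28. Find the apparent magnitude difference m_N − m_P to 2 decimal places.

L_N/L_P = (5.00)²(1.40)⁴ = 96.04.
F_N/F_P = (L_N/L_P)/(d_N/d_P)² = 96.04/5.198 = 18.47.
m_N − m_P = −2.5 log₁₀(18.47) = -3.17.

-3.17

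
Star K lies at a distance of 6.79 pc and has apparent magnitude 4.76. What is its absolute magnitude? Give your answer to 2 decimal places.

5.60

M = m − 5 log₁₀(d/10 pc) = 4.76 − 5 log₁₀(6.79/10)
  = 4.76 − 5 × -0.168 = 4.76 − -0.84 = 5.60.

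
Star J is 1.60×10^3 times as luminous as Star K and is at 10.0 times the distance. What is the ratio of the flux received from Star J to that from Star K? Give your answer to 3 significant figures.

F = L/(4πd²), so F_J/F_K = (L_J/L_K) / (d_J/d_K)²
= 1.60×10^3 / (10.0)² = 1.60×10^3 / 100.0 = 16.00.

16.0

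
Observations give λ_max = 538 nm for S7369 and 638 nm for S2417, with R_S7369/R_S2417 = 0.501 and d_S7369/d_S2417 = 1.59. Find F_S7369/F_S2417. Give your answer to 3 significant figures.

0.196

Wien's law: T_S7369/T_S2417 = λ_S2417/λ_S7369 = 638/538 = 1.186.
L_S7369/L_S2417 = (R_S7369/R_S2417)²(T_S7369/T_S2417)⁴ = (0.501)²(1.186)⁴ = 0.4964.
F_S7369/F_S2417 = (L_S7369/L_S2417)/(d_S7369/d_S2417)² = 0.4964/(1.59)² = 0.1964.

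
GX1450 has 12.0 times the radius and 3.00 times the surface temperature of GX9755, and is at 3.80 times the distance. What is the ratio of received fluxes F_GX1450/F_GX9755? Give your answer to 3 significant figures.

L_GX1450/L_GX9755 = (R_GX1450/R_GX9755)²(T_GX1450/T_GX9755)⁴ = (12.0)² × (3.00)⁴ = 1.166×10^4.
F_GX1450/F_GX9755 = (L_GX1450/L_GX9755)/(d_GX1450/d_GX9755)² = 1.166×10^4 / (3.80)² = 807.8.

808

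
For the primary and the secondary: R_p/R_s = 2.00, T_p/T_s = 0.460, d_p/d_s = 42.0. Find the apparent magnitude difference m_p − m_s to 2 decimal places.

9.98

L_p/L_s = (2.00)²(0.460)⁴ = 0.1791.
F_p/F_s = (L_p/L_s)/(d_p/d_s)² = 0.1791/1764 = 1.015×10^-4.
m_p − m_s = −2.5 log₁₀(1.015×10^-4) = 9.98.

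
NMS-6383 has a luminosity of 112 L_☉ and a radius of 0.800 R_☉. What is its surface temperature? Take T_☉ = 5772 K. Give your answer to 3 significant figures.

2.10×10^4 K

T/T_☉ = (L/L_☉)^(1/4) / (R/R_☉)^(1/2)
T = 5772 × (112)^(1/4) / √(0.800) = 5772 × 3.253 / 0.8944 = 2.099×10^4 K.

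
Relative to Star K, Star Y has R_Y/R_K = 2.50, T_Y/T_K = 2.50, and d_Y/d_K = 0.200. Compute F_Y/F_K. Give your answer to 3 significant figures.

6.10×10^3

L_Y/L_K = (R_Y/R_K)²(T_Y/T_K)⁴ = (2.50)² × (2.50)⁴ = 244.1.
F_Y/F_K = (L_Y/L_K)/(d_Y/d_K)² = 244.1 / (0.200)² = 6104.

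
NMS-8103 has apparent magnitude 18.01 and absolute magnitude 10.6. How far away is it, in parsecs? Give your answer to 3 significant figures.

303 pc

m − M = 5 log₁₀(d/10 pc)
18.01 − (10.6) = 7.41 = 5 log₁₀(d/10)
d = 10 × 10^(7.41/5) = 10 × 10^1.482 = 303.4 pc.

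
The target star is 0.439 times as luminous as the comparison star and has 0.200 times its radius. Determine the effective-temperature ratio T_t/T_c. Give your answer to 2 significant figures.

L ∝ R²T⁴ gives T ∝ (L/R²)^(1/4), so
T_t/T_c = (0.439 / 0.200²)^(1/4) = (10.97)^(1/4) = 1.820.

1.8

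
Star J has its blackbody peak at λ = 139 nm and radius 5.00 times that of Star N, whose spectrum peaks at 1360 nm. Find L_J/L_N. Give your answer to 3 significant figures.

2.29×10^5

Wien's law gives T ∝ 1/λ_max, so T_J/T_N = λ_N/λ_J = 1360/139 = 9.784.
Then L ∝ R²T⁴ gives L_J/L_N = (5.00)² × (9.784)⁴ = 25.00 × 9164 = 2.291×10^5.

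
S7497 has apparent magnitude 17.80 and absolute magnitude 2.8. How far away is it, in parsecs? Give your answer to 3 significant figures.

1.00×10^4 pc

m − M = 5 log₁₀(d/10 pc)
17.80 − (2.8) = 15.00 = 5 log₁₀(d/10)
d = 10 × 10^(15.00/5) = 10 × 10^3.000 = 1.000×10^4 pc.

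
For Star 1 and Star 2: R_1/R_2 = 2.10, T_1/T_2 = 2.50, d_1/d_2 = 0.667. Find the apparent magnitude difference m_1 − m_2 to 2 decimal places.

-6.47

L_1/L_2 = (2.10)²(2.50)⁴ = 172.3.
F_1/F_2 = (L_1/L_2)/(d_1/d_2)² = 172.3/0.4449 = 387.2.
m_1 − m_2 = −2.5 log₁₀(387.2) = -6.47.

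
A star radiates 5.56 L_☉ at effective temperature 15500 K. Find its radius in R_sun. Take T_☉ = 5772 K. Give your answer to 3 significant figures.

R/R_☉ = √(L/L_☉) / (T/T_☉)² = √(5.56) / (2.685)²
       = 2.358 / 7.211 = 0.3270.

0.327 R_sun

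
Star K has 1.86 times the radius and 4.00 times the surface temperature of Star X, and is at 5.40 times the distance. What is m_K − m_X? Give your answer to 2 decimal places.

-3.71

L_K/L_X = (1.86)²(4.00)⁴ = 885.7.
F_K/F_X = (L_K/L_X)/(d_K/d_X)² = 885.7/29.16 = 30.37.
m_K − m_X = −2.5 log₁₀(30.37) = -3.71.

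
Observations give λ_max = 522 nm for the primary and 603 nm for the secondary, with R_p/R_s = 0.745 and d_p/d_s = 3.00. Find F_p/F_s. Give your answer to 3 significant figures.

0.110

Wien's law: T_p/T_s = λ_s/λ_p = 603/522 = 1.155.
L_p/L_s = (R_p/R_s)²(T_p/T_s)⁴ = (0.745)²(1.155)⁴ = 0.9883.
F_p/F_s = (L_p/L_s)/(d_p/d_s)² = 0.9883/(3.00)² = 0.1098.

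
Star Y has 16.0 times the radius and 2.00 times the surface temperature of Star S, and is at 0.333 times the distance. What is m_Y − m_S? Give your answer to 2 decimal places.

-11.42

L_Y/L_S = (16.0)²(2.00)⁴ = 4096.
F_Y/F_S = (L_Y/L_S)/(d_Y/d_S)² = 4096/0.1109 = 3.694×10^4.
m_Y − m_S = −2.5 log₁₀(3.694×10^4) = -11.42.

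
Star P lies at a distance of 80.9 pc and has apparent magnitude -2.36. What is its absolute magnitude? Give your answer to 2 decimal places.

M = m − 5 log₁₀(d/10 pc) = -2.36 − 5 log₁₀(80.9/10)
  = -2.36 − 5 × 0.908 = -2.36 − 4.54 = -6.90.

-6.90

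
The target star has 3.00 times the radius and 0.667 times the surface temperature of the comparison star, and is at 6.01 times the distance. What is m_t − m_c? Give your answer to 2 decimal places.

3.27

L_t/L_c = (3.00)²(0.667)⁴ = 1.781.
F_t/F_c = (L_t/L_c)/(d_t/d_c)² = 1.781/36.12 = 0.04932.
m_t − m_c = −2.5 log₁₀(0.04932) = 3.27.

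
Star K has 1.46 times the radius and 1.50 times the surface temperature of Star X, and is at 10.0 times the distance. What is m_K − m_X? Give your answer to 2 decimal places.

L_K/L_X = (1.46)²(1.50)⁴ = 10.79.
F_K/F_X = (L_K/L_X)/(d_K/d_X)² = 10.79/100.0 = 0.1079.
m_K − m_X = −2.5 log₁₀(0.1079) = 2.42.

2.42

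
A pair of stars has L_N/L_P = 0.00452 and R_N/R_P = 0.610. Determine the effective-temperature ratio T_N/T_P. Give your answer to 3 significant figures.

0.332

L ∝ R²T⁴ gives T ∝ (L/R²)^(1/4), so
T_N/T_P = (0.00452 / 0.610²)^(1/4) = (0.01215)^(1/4) = 0.3320.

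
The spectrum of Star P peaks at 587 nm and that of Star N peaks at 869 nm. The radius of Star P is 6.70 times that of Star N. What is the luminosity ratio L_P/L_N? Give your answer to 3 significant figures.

Wien's law gives T ∝ 1/λ_max, so T_P/T_N = λ_N/λ_P = 869/587 = 1.480.
Then L ∝ R²T⁴ gives L_P/L_N = (6.70)² × (1.480)⁴ = 44.89 × 4.803 = 215.6.

216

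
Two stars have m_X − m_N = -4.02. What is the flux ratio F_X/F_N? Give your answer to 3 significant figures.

40.6

F_X/F_N = 10^(−(m_X − m_N)/2.5) = 10^(4.02/2.5) = 10^1.608 = 40.55.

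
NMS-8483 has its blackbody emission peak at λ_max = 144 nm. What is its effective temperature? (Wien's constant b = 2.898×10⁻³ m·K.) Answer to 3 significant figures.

2.01×10^4 K

T = b/λ_max = 2.898×10⁻³ / (144×10⁻⁹) = 2.012×10^4 K.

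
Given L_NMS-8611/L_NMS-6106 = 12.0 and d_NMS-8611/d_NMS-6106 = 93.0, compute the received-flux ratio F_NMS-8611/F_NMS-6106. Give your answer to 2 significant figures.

F = L/(4πd²), so F_NMS-8611/F_NMS-6106 = (L_NMS-8611/L_NMS-6106) / (d_NMS-8611/d_NMS-6106)²
= 12.0 / (93.0)² = 12.0 / 8649 = 0.001387.

0.0014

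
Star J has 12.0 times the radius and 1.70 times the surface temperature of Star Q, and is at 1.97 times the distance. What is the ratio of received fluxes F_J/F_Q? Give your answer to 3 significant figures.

310

L_J/L_Q = (R_J/R_Q)²(T_J/T_Q)⁴ = (12.0)² × (1.70)⁴ = 1203.
F_J/F_Q = (L_J/L_Q)/(d_J/d_Q)² = 1203 / (1.97)² = 309.9.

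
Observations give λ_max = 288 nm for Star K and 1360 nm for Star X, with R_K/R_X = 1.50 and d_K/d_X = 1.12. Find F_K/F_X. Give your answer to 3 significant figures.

892

Wien's law: T_K/T_X = λ_X/λ_K = 1360/288 = 4.722.
L_K/L_X = (R_K/R_X)²(T_K/T_X)⁴ = (1.50)²(4.722)⁴ = 1119.
F_K/F_X = (L_K/L_X)/(d_K/d_X)² = 1119/(1.12)² = 891.9.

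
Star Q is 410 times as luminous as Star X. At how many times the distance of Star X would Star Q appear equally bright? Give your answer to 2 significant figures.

20

Equal flux requires L_Q/d_Q² = L_X/d_X², so d_Q/d_X = √(L_Q/L_X)
= √(410) = 20.25.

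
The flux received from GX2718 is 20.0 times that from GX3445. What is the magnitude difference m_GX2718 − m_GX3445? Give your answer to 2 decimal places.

m_GX2718 − m_GX3445 = −2.5 log₁₀(F_GX2718/F_GX3445) = −2.5 log₁₀(20.0) = −2.5 × (1.301) = -3.253.

-3.25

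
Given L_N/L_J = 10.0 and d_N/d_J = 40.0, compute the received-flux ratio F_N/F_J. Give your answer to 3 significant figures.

F = L/(4πd²), so F_N/F_J = (L_N/L_J) / (d_N/d_J)²
= 10.0 / (40.0)² = 10.0 / 1600 = 0.006250.

0.00625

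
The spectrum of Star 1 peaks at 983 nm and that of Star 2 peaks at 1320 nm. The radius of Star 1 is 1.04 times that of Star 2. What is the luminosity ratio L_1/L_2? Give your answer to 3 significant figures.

3.52

Wien's law gives T ∝ 1/λ_max, so T_1/T_2 = λ_2/λ_1 = 1320/983 = 1.343.
Then L ∝ R²T⁴ gives L_1/L_2 = (1.04)² × (1.343)⁴ = 1.082 × 3.251 = 3.517.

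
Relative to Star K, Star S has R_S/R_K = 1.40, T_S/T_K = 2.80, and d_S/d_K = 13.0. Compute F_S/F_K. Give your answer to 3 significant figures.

L_S/L_K = (R_S/R_K)²(T_S/T_K)⁴ = (1.40)² × (2.80)⁴ = 120.5.
F_S/F_K = (L_S/L_K)/(d_S/d_K)² = 120.5 / (13.0)² = 0.7129.

0.713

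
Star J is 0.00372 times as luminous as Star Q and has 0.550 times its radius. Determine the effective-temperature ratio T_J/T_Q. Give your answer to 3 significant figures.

0.333

L ∝ R²T⁴ gives T ∝ (L/R²)^(1/4), so
T_J/T_Q = (0.00372 / 0.550²)^(1/4) = (0.01230)^(1/4) = 0.3330.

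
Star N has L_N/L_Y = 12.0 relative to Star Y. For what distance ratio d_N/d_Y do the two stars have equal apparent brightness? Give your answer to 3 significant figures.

3.46

Equal flux requires L_N/d_N² = L_Y/d_Y², so d_N/d_Y = √(L_N/L_Y)
= √(12.0) = 3.464.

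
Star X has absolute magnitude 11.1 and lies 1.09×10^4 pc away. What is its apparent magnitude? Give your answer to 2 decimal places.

26.29

m = M + 5 log₁₀(d/10 pc) = 11.1 + 5 log₁₀(1.09×10^4/10)
  = 11.1 + 5 × 3.037 = 11.1 + 15.19 = 26.29.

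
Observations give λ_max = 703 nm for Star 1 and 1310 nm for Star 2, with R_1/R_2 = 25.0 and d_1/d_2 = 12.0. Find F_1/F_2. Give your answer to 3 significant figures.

Wien's law: T_1/T_2 = λ_2/λ_1 = 1310/703 = 1.863.
L_1/L_2 = (R_1/R_2)²(T_1/T_2)⁴ = (25.0)²(1.863)⁴ = 7536.
F_1/F_2 = (L_1/L_2)/(d_1/d_2)² = 7536/(12.0)² = 52.33.

52.3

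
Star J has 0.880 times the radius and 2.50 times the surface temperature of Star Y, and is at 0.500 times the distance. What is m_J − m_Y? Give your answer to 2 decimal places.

L_J/L_Y = (0.880)²(2.50)⁴ = 30.25.
F_J/F_Y = (L_J/L_Y)/(d_J/d_Y)² = 30.25/0.2500 = 121.0.
m_J − m_Y = −2.5 log₁₀(121.0) = -5.21.

-5.21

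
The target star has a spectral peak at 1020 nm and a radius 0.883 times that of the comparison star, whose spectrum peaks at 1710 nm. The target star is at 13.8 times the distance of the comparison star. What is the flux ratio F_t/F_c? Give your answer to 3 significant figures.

Wien's law: T_t/T_c = λ_c/λ_t = 1710/1020 = 1.676.
L_t/L_c = (R_t/R_c)²(T_t/T_c)⁴ = (0.883)²(1.676)⁴ = 6.159.
F_t/F_c = (L_t/L_c)/(d_t/d_c)² = 6.159/(13.8)² = 0.03234.

0.0323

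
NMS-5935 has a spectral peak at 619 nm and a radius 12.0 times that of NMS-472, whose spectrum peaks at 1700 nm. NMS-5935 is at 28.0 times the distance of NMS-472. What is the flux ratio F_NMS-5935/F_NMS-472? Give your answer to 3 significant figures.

Wien's law: T_NMS-5935/T_NMS-472 = λ_NMS-472/λ_NMS-5935 = 1700/619 = 2.746.
L_NMS-5935/L_NMS-472 = (R_NMS-5935/R_NMS-472)²(T_NMS-5935/T_NMS-472)⁴ = (12.0)²(2.746)⁴ = 8192.
F_NMS-5935/F_NMS-472 = (L_NMS-5935/L_NMS-472)/(d_NMS-5935/d_NMS-472)² = 8192/(28.0)² = 10.45.

10.4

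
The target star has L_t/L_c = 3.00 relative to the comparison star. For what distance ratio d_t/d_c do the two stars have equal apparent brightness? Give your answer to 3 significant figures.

Equal flux requires L_t/d_t² = L_c/d_c², so d_t/d_c = √(L_t/L_c)
= √(3.00) = 1.732.

1.73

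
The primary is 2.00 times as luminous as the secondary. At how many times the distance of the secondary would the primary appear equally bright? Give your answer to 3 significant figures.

1.41

Equal flux requires L_p/d_p² = L_s/d_s², so d_p/d_s = √(L_p/L_s)
= √(2.00) = 1.414.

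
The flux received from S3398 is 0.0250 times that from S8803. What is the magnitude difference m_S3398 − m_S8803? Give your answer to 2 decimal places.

m_S3398 − m_S8803 = −2.5 log₁₀(F_S3398/F_S8803) = −2.5 log₁₀(0.0250) = −2.5 × (-1.602) = 4.005.

4.01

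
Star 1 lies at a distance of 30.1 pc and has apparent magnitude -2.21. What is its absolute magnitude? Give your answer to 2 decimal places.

-4.60

M = m − 5 log₁₀(d/10 pc) = -2.21 − 5 log₁₀(30.1/10)
  = -2.21 − 5 × 0.479 = -2.21 − 2.39 = -4.60.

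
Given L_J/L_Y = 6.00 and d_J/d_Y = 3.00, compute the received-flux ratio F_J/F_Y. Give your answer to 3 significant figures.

0.667

F = L/(4πd²), so F_J/F_Y = (L_J/L_Y) / (d_J/d_Y)²
= 6.00 / (3.00)² = 6.00 / 9.000 = 0.6667.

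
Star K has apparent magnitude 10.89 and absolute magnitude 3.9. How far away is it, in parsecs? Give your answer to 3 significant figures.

m − M = 5 log₁₀(d/10 pc)
10.89 − (3.9) = 6.99 = 5 log₁₀(d/10)
d = 10 × 10^(6.99/5) = 10 × 10^1.398 = 250.0 pc.

250 pc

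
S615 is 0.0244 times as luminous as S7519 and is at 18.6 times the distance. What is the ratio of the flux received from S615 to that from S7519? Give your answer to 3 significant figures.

F = L/(4πd²), so F_S615/F_S7519 = (L_S615/L_S7519) / (d_S615/d_S7519)²
= 0.0244 / (18.6)² = 0.0244 / 346.0 = 7.053×10^-5.

7.05×10^-5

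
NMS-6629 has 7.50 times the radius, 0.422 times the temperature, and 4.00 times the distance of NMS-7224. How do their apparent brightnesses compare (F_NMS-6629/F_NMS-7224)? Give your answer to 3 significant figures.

0.111

L_NMS-6629/L_NMS-7224 = (R_NMS-6629/R_NMS-7224)²(T_NMS-6629/T_NMS-7224)⁴ = (7.50)² × (0.422)⁴ = 1.784.
F_NMS-6629/F_NMS-7224 = (L_NMS-6629/L_NMS-7224)/(d_NMS-6629/d_NMS-7224)² = 1.784 / (4.00)² = 0.1115.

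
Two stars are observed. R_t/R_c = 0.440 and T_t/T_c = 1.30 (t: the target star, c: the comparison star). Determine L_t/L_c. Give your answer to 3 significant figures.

0.553

From the Stefan–Boltzmann law, L ∝ R²T⁴, so
L_t/L_c = (R_t/R_c)² (T_t/T_c)⁴ = (0.440)² × (1.30)⁴ = 0.1936 × 2.856 = 0.5529.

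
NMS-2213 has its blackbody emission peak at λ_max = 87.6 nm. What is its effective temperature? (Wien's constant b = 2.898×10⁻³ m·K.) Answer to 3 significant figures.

T = b/λ_max = 2.898×10⁻³ / (87.6×10⁻⁹) = 3.308×10^4 K.

3.31×10^4 K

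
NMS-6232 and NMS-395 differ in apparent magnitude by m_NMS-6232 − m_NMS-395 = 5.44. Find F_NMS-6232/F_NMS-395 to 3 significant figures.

F_NMS-6232/F_NMS-395 = 10^(−(m_NMS-6232 − m_NMS-395)/2.5) = 10^(-5.44/2.5) = 10^-2.176 = 0.006668.

0.00667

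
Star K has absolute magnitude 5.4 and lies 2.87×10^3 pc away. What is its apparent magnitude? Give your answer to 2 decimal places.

17.69

m = M + 5 log₁₀(d/10 pc) = 5.4 + 5 log₁₀(2.87×10^3/10)
  = 5.4 + 5 × 2.458 = 5.4 + 12.29 = 17.69.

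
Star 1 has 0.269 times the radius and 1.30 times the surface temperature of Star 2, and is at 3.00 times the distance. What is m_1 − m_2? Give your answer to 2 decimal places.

L_1/L_2 = (0.269)²(1.30)⁴ = 0.2067.
F_1/F_2 = (L_1/L_2)/(d_1/d_2)² = 0.2067/9.000 = 0.02296.
m_1 − m_2 = −2.5 log₁₀(0.02296) = 4.10.

4.10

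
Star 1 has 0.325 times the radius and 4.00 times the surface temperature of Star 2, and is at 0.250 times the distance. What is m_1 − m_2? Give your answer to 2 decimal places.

L_1/L_2 = (0.325)²(4.00)⁴ = 27.04.
F_1/F_2 = (L_1/L_2)/(d_1/d_2)² = 27.04/0.06250 = 432.6.
m_1 − m_2 = −2.5 log₁₀(432.6) = -6.59.

-6.59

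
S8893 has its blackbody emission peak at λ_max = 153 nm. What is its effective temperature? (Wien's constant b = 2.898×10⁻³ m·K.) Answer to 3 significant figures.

T = b/λ_max = 2.898×10⁻³ / (153×10⁻⁹) = 1.894×10^4 K.

1.89×10^4 K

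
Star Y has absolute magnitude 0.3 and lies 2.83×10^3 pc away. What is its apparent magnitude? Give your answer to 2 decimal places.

m = M + 5 log₁₀(d/10 pc) = 0.3 + 5 log₁₀(2.83×10^3/10)
  = 0.3 + 5 × 2.452 = 0.3 + 12.26 = 12.56.

12.56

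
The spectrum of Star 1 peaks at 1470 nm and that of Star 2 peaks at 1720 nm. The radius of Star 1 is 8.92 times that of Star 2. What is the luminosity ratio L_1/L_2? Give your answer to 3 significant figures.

Wien's law gives T ∝ 1/λ_max, so T_1/T_2 = λ_2/λ_1 = 1720/1470 = 1.170.
Then L ∝ R²T⁴ gives L_1/L_2 = (8.92)² × (1.170)⁴ = 79.57 × 1.874 = 149.1.

149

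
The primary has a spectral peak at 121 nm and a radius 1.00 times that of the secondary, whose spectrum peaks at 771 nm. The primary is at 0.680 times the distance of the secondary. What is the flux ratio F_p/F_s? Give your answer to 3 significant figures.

3.56×10^3

Wien's law: T_p/T_s = λ_s/λ_p = 771/121 = 6.372.
L_p/L_s = (R_p/R_s)²(T_p/T_s)⁴ = (1.00)²(6.372)⁴ = 1648.
F_p/F_s = (L_p/L_s)/(d_p/d_s)² = 1648/(0.680)² = 3565.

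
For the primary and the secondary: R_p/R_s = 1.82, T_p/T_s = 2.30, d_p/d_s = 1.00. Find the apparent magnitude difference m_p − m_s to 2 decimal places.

L_p/L_s = (1.82)²(2.30)⁴ = 92.69.
F_p/F_s = (L_p/L_s)/(d_p/d_s)² = 92.69/1.000 = 92.69.
m_p − m_s = −2.5 log₁₀(92.69) = -4.92.

-4.92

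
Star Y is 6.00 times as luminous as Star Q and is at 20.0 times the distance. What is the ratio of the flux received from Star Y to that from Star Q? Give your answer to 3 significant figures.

F = L/(4πd²), so F_Y/F_Q = (L_Y/L_Q) / (d_Y/d_Q)²
= 6.00 / (20.0)² = 6.00 / 400.0 = 0.01500.

0.0150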